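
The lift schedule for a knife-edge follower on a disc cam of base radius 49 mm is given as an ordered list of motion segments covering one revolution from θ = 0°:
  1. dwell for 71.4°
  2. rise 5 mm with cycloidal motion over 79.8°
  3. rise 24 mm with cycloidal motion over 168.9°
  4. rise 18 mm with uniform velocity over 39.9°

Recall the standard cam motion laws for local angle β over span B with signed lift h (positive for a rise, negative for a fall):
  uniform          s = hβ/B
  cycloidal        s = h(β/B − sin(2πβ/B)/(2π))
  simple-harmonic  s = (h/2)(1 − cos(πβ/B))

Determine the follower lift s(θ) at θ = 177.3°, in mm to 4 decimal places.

seg 1 [0°–71.4°] dwell: s stays 0.0000
seg 2 [71.4°–151.2°] cycloidal, h=5: full span → s += 5 → s = 5.0000
seg 3 [151.2°–320.1°] cycloidal, h=24: θ=177.3° here. β=26.1, B=168.9. 24·(0.1545 − sin(2π·0.1545)/(2π)) = 0.5559 → s = 5.5559

5.5559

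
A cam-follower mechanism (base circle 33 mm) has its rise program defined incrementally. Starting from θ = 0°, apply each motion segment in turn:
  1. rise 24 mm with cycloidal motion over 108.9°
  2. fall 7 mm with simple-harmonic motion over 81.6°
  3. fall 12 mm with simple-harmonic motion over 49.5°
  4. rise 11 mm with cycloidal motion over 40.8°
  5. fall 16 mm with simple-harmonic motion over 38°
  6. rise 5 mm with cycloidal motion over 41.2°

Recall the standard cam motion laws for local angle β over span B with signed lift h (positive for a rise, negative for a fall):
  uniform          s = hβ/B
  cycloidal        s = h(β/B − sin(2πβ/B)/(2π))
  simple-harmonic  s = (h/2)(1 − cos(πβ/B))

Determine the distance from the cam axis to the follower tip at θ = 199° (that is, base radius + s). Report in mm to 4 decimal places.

seg 1 [0°–108.9°] cycloidal, h=24: full span → s += 24 → s = 24.0000
seg 2 [108.9°–190.5°] simple-harmonic, h=-7: full span → s += -7 → s = 17.0000
seg 3 [190.5°–240°] simple-harmonic, h=-12: θ=199° here. β=8.5, B=49.5. -12/2·(1 − cos(π·0.1717)) = -0.8521 → s = 16.1479
radial distance = base radius + s = 33 + 16.1479 = 49.1479

49.1479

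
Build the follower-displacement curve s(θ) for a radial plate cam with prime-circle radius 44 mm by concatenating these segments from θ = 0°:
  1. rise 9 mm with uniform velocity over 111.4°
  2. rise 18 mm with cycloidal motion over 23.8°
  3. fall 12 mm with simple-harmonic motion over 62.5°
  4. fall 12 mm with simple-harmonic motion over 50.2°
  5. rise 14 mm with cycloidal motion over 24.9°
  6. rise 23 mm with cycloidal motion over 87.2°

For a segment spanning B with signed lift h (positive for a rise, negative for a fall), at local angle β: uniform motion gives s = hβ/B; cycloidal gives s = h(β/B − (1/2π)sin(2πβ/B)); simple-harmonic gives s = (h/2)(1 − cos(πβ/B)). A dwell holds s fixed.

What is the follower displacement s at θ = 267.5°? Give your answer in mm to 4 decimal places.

seg 1 [0°–111.4°] uniform, h=9: full span → s += 9 → s = 9.0000
seg 2 [111.4°–135.2°] cycloidal, h=18: full span → s += 18 → s = 27.0000
seg 3 [135.2°–197.7°] simple-harmonic, h=-12: full span → s += -12 → s = 15.0000
seg 4 [197.7°–247.9°] simple-harmonic, h=-12: full span → s += -12 → s = 3.0000
seg 5 [247.9°–272.8°] cycloidal, h=14: θ=267.5° here. β=19.6, B=24.9. 14·(0.7871 − sin(2π·0.7871)/(2π)) = 13.1878 → s = 16.1878

16.1878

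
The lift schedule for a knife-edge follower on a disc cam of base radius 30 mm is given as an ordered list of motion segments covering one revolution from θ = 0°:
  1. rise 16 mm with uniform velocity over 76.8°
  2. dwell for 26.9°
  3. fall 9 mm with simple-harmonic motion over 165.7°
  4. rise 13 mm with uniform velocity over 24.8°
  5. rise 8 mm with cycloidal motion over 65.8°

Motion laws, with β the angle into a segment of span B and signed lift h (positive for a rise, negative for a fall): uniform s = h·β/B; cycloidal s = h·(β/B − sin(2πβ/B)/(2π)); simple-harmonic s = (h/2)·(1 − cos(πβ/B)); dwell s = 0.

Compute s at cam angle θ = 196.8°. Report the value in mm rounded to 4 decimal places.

seg 1 [0°–76.8°] uniform, h=16: full span → s += 16 → s = 16.0000
seg 2 [76.8°–103.7°] dwell: s stays 16.0000
seg 3 [103.7°–269.4°] simple-harmonic, h=-9: θ=196.8° here. β=93.1, B=165.7. -9/2·(1 − cos(π·0.5619)) = -5.3690 → s = 10.6310

10.6310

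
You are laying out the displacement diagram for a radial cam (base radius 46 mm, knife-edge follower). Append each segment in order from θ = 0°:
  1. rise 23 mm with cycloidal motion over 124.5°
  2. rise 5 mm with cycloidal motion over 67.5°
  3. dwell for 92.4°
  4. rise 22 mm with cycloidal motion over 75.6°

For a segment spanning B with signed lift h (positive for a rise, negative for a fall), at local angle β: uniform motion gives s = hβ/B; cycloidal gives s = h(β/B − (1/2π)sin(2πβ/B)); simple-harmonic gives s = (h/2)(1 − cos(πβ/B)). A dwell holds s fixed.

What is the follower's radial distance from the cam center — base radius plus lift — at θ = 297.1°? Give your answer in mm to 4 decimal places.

seg 1 [0°–124.5°] cycloidal, h=23: full span → s += 23 → s = 23.0000
seg 2 [124.5°–192°] cycloidal, h=5: full span → s += 5 → s = 28.0000
seg 3 [192°–284.4°] dwell: s stays 28.0000
seg 4 [284.4°–360°] cycloidal, h=22: θ=297.1° here. β=12.7, B=75.6. 22·(0.1680 − sin(2π·0.1680)/(2π)) = 0.6490 → s = 28.6490
radial distance = base radius + s = 46 + 28.6490 = 74.6490

74.6490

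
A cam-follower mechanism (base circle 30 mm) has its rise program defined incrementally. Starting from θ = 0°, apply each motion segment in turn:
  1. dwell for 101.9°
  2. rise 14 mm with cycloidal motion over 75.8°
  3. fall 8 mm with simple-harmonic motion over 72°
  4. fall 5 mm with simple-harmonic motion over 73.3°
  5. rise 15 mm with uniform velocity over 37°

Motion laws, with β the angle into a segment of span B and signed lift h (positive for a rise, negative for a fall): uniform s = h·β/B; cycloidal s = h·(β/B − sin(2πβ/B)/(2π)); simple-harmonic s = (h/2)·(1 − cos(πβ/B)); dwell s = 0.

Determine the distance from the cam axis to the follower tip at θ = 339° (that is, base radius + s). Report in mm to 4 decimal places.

seg 1 [0°–101.9°] dwell: s stays 0.0000
seg 2 [101.9°–177.7°] cycloidal, h=14: full span → s += 14 → s = 14.0000
seg 3 [177.7°–249.7°] simple-harmonic, h=-8: full span → s += -8 → s = 6.0000
seg 4 [249.7°–323°] simple-harmonic, h=-5: full span → s += -5 → s = 1.0000
seg 5 [323°–360°] uniform, h=15: θ=339° here. β=16, B=37. 15·16/37 = 6.4865 → s = 7.4865
radial distance = base radius + s = 30 + 7.4865 = 37.4865

37.4865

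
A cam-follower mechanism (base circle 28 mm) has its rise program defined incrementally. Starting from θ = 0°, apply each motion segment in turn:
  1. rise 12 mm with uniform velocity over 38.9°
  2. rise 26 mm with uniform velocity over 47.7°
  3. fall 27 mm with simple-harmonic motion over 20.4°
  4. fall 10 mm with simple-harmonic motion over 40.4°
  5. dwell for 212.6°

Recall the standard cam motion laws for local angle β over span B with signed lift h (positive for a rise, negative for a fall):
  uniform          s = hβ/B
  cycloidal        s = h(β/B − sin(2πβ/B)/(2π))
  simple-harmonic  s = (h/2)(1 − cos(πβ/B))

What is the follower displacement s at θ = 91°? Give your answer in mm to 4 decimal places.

seg 1 [0°–38.9°] uniform, h=12: full span → s += 12 → s = 12.0000
seg 2 [38.9°–86.6°] uniform, h=26: full span → s += 26 → s = 38.0000
seg 3 [86.6°–107°] simple-harmonic, h=-27: θ=91° here. β=4.4, B=20.4. -27/2·(1 − cos(π·0.2157)) = -2.9824 → s = 35.0176

35.0176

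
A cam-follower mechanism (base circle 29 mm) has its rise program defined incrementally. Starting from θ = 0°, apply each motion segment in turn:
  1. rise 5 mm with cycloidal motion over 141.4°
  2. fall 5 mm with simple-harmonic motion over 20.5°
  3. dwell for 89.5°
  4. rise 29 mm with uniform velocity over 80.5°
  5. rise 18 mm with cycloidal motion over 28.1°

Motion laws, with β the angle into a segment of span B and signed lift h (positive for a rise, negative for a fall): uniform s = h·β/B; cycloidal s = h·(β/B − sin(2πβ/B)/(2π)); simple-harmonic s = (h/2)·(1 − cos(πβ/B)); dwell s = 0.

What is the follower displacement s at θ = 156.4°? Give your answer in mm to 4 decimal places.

seg 1 [0°–141.4°] cycloidal, h=5: full span → s += 5 → s = 5.0000
seg 2 [141.4°–161.9°] simple-harmonic, h=-5: θ=156.4° here. β=15, B=20.5. -5/2·(1 − cos(π·0.7317)) = -4.1633 → s = 0.8367

0.8367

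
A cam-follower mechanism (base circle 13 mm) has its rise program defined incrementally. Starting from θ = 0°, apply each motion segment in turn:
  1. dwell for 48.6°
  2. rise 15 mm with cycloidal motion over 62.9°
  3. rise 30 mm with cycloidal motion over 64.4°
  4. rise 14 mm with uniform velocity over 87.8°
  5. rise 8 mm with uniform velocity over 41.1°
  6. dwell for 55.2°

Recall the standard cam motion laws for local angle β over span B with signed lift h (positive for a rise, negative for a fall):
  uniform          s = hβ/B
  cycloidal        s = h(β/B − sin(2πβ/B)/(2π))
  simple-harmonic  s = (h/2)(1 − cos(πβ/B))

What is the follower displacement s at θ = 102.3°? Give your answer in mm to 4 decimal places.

seg 1 [0°–48.6°] dwell: s stays 0.0000
seg 2 [48.6°–111.5°] cycloidal, h=15: θ=102.3° here. β=53.7, B=62.9. 15·(0.8537 − sin(2π·0.8537)/(2π)) = 14.7040 → s = 14.7040

14.7040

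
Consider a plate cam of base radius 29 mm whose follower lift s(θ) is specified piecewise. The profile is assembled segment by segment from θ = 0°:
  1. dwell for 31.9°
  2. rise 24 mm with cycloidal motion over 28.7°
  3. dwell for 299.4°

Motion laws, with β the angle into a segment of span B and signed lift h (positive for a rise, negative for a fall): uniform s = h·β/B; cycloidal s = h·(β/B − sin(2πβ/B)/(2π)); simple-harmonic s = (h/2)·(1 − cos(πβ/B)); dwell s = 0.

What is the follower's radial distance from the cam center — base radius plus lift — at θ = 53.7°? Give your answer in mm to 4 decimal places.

seg 1 [0°–31.9°] dwell: s stays 0.0000
seg 2 [31.9°–60.6°] cycloidal, h=24: θ=53.7° here. β=21.8, B=28.7. 24·(0.7596 − sin(2π·0.7596)/(2π)) = 22.0428 → s = 22.0428
radial distance = base radius + s = 29 + 22.0428 = 51.0428

51.0428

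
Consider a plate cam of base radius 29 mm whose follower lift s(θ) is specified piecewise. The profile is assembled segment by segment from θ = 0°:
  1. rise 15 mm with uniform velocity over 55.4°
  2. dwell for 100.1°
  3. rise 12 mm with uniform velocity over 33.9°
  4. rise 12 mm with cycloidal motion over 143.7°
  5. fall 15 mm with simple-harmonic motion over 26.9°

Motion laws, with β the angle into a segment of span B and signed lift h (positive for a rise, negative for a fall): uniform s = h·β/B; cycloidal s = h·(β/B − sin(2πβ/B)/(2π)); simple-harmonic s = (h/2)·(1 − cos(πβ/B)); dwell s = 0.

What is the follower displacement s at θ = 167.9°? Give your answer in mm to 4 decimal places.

seg 1 [0°–55.4°] uniform, h=15: full span → s += 15 → s = 15.0000
seg 2 [55.4°–155.5°] dwell: s stays 15.0000
seg 3 [155.5°–189.4°] uniform, h=12: θ=167.9° here. β=12.4, B=33.9. 12·12.4/33.9 = 4.3894 → s = 19.3894

19.3894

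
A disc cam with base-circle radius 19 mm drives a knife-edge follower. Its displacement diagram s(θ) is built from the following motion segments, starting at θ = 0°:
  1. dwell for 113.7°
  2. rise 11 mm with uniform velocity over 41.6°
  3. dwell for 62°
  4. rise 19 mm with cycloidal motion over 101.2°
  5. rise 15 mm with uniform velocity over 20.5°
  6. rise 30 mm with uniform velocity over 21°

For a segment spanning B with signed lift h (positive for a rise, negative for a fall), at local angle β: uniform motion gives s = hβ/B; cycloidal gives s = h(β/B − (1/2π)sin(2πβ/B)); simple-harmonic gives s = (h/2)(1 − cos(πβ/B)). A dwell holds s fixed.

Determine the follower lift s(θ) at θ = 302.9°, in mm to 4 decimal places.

seg 1 [0°–113.7°] dwell: s stays 0.0000
seg 2 [113.7°–155.3°] uniform, h=11: full span → s += 11 → s = 11.0000
seg 3 [155.3°–217.3°] dwell: s stays 11.0000
seg 4 [217.3°–318.5°] cycloidal, h=19: θ=302.9° here. β=85.6, B=101.2. 19·(0.8458 − sin(2π·0.8458)/(2π)) = 18.5631 → s = 29.5631

29.5631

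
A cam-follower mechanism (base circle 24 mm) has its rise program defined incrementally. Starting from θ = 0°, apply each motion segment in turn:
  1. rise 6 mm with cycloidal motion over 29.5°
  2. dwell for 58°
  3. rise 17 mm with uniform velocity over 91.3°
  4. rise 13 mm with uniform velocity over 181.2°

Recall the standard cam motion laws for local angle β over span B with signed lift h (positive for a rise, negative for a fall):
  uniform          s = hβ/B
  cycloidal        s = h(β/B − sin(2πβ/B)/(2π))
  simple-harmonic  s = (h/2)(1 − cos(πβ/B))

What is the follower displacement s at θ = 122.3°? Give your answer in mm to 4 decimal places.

seg 1 [0°–29.5°] cycloidal, h=6: full span → s += 6 → s = 6.0000
seg 2 [29.5°–87.5°] dwell: s stays 6.0000
seg 3 [87.5°–178.8°] uniform, h=17: θ=122.3° here. β=34.8, B=91.3. 17·34.8/91.3 = 6.4797 → s = 12.4797

12.4797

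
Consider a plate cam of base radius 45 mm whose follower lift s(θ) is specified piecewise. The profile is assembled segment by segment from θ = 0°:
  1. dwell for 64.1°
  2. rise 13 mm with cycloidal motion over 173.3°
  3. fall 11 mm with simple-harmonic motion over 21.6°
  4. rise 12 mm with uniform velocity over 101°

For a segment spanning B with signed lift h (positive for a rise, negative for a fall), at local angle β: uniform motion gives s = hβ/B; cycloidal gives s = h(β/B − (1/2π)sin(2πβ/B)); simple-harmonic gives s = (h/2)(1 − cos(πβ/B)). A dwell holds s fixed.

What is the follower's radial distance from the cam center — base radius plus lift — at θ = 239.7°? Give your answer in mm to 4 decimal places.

seg 1 [0°–64.1°] dwell: s stays 0.0000
seg 2 [64.1°–237.4°] cycloidal, h=13: full span → s += 13 → s = 13.0000
seg 3 [237.4°–259°] simple-harmonic, h=-11: θ=239.7° here. β=2.3, B=21.6. -11/2·(1 − cos(π·0.1065)) = -0.3049 → s = 12.6951
radial distance = base radius + s = 45 + 12.6951 = 57.6951

57.6951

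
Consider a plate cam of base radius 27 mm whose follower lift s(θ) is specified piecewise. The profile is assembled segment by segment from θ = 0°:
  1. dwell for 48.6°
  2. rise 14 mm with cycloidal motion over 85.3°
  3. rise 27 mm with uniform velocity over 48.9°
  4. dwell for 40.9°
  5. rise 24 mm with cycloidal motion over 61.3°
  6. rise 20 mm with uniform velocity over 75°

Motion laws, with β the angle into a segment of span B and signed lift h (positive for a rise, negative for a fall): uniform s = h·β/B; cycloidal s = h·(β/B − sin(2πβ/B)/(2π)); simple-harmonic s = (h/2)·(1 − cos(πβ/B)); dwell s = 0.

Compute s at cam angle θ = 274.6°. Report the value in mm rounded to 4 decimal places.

seg 1 [0°–48.6°] dwell: s stays 0.0000
seg 2 [48.6°–133.9°] cycloidal, h=14: full span → s += 14 → s = 14.0000
seg 3 [133.9°–182.8°] uniform, h=27: full span → s += 27 → s = 41.0000
seg 4 [182.8°–223.7°] dwell: s stays 41.0000
seg 5 [223.7°–285°] cycloidal, h=24: θ=274.6° here. β=50.9, B=61.3. 24·(0.8303 − sin(2π·0.8303)/(2π)) = 23.2715 → s = 64.2715

64.2715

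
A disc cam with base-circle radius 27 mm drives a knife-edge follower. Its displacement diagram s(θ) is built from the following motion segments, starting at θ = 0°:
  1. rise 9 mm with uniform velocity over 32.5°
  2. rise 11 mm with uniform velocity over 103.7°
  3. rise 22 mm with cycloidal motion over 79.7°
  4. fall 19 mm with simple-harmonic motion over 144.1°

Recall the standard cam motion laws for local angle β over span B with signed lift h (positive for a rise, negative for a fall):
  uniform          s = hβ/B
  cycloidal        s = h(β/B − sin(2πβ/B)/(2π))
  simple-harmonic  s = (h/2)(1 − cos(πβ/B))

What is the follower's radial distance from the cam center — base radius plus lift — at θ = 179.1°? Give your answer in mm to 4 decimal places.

seg 1 [0°–32.5°] uniform, h=9: full span → s += 9 → s = 9.0000
seg 2 [32.5°–136.2°] uniform, h=11: full span → s += 11 → s = 20.0000
seg 3 [136.2°–215.9°] cycloidal, h=22: θ=179.1° here. β=42.9, B=79.7. 22·(0.5383 − sin(2π·0.5383)/(2π)) = 12.6757 → s = 32.6757
radial distance = base radius + s = 27 + 32.6757 = 59.6757

59.6757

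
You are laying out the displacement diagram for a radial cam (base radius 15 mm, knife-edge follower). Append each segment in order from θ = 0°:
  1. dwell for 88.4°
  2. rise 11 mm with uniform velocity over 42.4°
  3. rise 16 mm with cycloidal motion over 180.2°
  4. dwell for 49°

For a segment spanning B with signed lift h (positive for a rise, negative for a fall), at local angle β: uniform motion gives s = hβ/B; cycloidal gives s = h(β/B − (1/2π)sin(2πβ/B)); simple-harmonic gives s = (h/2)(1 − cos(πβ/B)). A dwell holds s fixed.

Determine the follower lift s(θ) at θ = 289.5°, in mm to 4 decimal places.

seg 1 [0°–88.4°] dwell: s stays 0.0000
seg 2 [88.4°–130.8°] uniform, h=11: full span → s += 11 → s = 11.0000
seg 3 [130.8°–311°] cycloidal, h=16: θ=289.5° here. β=158.7, B=180.2. 16·(0.8807 − sin(2π·0.8807)/(2π)) = 15.8262 → s = 26.8262

26.8262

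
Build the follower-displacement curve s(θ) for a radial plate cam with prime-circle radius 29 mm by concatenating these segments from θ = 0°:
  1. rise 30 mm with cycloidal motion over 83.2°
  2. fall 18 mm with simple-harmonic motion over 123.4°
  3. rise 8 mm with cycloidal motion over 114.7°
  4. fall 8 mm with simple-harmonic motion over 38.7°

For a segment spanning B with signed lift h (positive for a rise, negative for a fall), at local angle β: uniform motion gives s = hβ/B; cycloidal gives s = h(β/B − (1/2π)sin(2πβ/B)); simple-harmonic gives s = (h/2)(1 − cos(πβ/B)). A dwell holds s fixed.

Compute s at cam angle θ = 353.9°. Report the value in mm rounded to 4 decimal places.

seg 1 [0°–83.2°] cycloidal, h=30: full span → s += 30 → s = 30.0000
seg 2 [83.2°–206.6°] simple-harmonic, h=-18: full span → s += -18 → s = 12.0000
seg 3 [206.6°–321.3°] cycloidal, h=8: full span → s += 8 → s = 20.0000
seg 4 [321.3°–360°] simple-harmonic, h=-8: θ=353.9° here. β=32.6, B=38.7. -8/2·(1 − cos(π·0.8424)) = -7.5195 → s = 12.4805

12.4805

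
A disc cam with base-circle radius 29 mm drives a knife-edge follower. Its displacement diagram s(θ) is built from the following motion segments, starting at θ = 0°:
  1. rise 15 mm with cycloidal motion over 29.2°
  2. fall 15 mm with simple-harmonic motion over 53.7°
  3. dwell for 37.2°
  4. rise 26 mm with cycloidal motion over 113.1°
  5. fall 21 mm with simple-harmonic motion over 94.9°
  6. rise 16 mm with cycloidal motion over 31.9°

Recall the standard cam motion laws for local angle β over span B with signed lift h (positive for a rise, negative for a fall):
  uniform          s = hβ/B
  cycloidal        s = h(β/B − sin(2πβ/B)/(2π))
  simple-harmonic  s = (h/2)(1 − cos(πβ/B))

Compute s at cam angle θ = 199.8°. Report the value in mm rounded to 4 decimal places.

seg 1 [0°–29.2°] cycloidal, h=15: full span → s += 15 → s = 15.0000
seg 2 [29.2°–82.9°] simple-harmonic, h=-15: full span → s += -15 → s = 0.0000
seg 3 [82.9°–120.1°] dwell: s stays 0.0000
seg 4 [120.1°–233.2°] cycloidal, h=26: θ=199.8° here. β=79.7, B=113.1. 26·(0.7047 − sin(2π·0.7047)/(2π)) = 22.2933 → s = 22.2933

22.2933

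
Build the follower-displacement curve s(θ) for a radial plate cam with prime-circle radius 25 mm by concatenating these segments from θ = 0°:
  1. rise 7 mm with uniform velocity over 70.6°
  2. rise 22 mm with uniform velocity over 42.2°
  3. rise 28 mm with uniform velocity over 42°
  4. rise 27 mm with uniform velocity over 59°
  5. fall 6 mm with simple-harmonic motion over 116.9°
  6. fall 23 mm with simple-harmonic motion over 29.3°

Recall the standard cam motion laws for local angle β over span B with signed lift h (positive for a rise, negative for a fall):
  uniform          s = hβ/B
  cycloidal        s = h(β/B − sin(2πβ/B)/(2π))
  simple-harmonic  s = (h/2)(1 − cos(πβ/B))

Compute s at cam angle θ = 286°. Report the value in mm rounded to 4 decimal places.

seg 1 [0°–70.6°] uniform, h=7: full span → s += 7 → s = 7.0000
seg 2 [70.6°–112.8°] uniform, h=22: full span → s += 22 → s = 29.0000
seg 3 [112.8°–154.8°] uniform, h=28: full span → s += 28 → s = 57.0000
seg 4 [154.8°–213.8°] uniform, h=27: full span → s += 27 → s = 84.0000
seg 5 [213.8°–330.7°] simple-harmonic, h=-6: θ=286° here. β=72.2, B=116.9. -6/2·(1 − cos(π·0.6176)) = -4.0835 → s = 79.9165

79.9165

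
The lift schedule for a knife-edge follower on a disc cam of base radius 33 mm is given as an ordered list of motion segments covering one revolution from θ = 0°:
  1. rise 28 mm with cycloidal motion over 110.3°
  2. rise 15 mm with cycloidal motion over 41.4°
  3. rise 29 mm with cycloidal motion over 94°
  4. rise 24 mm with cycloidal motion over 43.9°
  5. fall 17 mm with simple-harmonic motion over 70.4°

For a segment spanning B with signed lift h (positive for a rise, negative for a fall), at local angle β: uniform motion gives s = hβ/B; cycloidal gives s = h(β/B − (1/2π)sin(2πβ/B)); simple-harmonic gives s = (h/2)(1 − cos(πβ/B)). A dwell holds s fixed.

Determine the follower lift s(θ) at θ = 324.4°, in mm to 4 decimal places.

seg 1 [0°–110.3°] cycloidal, h=28: full span → s += 28 → s = 28.0000
seg 2 [110.3°–151.7°] cycloidal, h=15: full span → s += 15 → s = 43.0000
seg 3 [151.7°–245.7°] cycloidal, h=29: full span → s += 29 → s = 72.0000
seg 4 [245.7°–289.6°] cycloidal, h=24: full span → s += 24 → s = 96.0000
seg 5 [289.6°–360°] simple-harmonic, h=-17: θ=324.4° here. β=34.8, B=70.4. -17/2·(1 − cos(π·0.4943)) = -8.3483 → s = 87.6517

87.6517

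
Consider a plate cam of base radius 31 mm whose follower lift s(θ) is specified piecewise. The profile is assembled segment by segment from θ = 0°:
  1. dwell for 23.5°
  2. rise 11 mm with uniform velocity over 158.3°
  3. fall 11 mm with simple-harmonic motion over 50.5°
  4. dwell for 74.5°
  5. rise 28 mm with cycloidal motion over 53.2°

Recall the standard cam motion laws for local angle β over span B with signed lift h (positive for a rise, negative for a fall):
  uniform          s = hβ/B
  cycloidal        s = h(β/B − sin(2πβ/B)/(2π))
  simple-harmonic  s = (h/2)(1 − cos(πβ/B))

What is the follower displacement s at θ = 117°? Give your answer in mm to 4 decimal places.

seg 1 [0°–23.5°] dwell: s stays 0.0000
seg 2 [23.5°–181.8°] uniform, h=11: θ=117° here. β=93.5, B=158.3. 11·93.5/158.3 = 6.4972 → s = 6.4972

6.4972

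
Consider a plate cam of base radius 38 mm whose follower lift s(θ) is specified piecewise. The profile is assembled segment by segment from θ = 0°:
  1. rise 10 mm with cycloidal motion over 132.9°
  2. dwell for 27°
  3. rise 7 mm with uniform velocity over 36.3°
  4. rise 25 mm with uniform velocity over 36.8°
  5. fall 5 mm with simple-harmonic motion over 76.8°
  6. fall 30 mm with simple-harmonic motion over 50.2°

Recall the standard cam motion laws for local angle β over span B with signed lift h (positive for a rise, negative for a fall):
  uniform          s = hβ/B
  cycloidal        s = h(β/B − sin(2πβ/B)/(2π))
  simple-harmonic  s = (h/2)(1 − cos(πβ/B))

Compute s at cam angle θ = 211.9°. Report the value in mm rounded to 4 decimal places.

seg 1 [0°–132.9°] cycloidal, h=10: full span → s += 10 → s = 10.0000
seg 2 [132.9°–159.9°] dwell: s stays 10.0000
seg 3 [159.9°–196.2°] uniform, h=7: full span → s += 7 → s = 17.0000
seg 4 [196.2°–233°] uniform, h=25: θ=211.9° here. β=15.7, B=36.8. 25·15.7/36.8 = 10.6658 → s = 27.6658

27.6658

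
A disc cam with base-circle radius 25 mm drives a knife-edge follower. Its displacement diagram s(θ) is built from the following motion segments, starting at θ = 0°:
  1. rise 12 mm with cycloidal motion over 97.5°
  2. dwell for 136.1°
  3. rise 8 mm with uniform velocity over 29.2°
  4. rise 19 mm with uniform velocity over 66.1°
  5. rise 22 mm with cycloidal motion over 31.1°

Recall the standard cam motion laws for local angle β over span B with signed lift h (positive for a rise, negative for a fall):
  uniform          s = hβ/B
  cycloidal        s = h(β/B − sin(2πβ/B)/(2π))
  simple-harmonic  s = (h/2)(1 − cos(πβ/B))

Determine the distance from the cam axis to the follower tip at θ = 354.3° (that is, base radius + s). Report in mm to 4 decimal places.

seg 1 [0°–97.5°] cycloidal, h=12: full span → s += 12 → s = 12.0000
seg 2 [97.5°–233.6°] dwell: s stays 12.0000
seg 3 [233.6°–262.8°] uniform, h=8: full span → s += 8 → s = 20.0000
seg 4 [262.8°–328.9°] uniform, h=19: full span → s += 19 → s = 39.0000
seg 5 [328.9°–360°] cycloidal, h=22: θ=354.3° here. β=25.4, B=31.1. 22·(0.8167 − sin(2π·0.8167)/(2π)) = 21.1661 → s = 60.1661
radial distance = base radius + s = 25 + 60.1661 = 85.1661

85.1661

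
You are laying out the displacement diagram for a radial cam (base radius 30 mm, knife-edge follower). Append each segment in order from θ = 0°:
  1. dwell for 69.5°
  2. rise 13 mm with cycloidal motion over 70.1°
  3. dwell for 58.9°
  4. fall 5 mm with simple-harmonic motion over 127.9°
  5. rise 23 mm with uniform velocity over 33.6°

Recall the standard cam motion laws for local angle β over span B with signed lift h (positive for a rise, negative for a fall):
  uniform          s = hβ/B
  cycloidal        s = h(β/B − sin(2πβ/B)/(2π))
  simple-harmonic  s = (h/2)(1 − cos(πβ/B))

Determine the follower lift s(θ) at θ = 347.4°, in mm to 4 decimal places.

seg 1 [0°–69.5°] dwell: s stays 0.0000
seg 2 [69.5°–139.6°] cycloidal, h=13: full span → s += 13 → s = 13.0000
seg 3 [139.6°–198.5°] dwell: s stays 13.0000
seg 4 [198.5°–326.4°] simple-harmonic, h=-5: full span → s += -5 → s = 8.0000
seg 5 [326.4°–360°] uniform, h=23: θ=347.4° here. β=21, B=33.6. 23·21/33.6 = 14.3750 → s = 22.3750

22.3750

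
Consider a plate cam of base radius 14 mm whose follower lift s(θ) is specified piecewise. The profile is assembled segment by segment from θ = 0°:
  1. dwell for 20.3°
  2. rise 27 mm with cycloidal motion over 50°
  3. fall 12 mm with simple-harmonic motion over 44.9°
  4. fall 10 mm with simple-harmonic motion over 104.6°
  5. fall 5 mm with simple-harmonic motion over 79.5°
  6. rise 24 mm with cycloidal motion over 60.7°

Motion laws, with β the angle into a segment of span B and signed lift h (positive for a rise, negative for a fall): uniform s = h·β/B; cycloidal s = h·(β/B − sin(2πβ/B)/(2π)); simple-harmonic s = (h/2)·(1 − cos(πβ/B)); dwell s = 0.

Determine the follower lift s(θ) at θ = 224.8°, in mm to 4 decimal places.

seg 1 [0°–20.3°] dwell: s stays 0.0000
seg 2 [20.3°–70.3°] cycloidal, h=27: full span → s += 27 → s = 27.0000
seg 3 [70.3°–115.2°] simple-harmonic, h=-12: full span → s += -12 → s = 15.0000
seg 4 [115.2°–219.8°] simple-harmonic, h=-10: full span → s += -10 → s = 5.0000
seg 5 [219.8°–299.3°] simple-harmonic, h=-5: θ=224.8° here. β=5, B=79.5. -5/2·(1 − cos(π·0.0629)) = -0.0486 → s = 4.9514

4.9514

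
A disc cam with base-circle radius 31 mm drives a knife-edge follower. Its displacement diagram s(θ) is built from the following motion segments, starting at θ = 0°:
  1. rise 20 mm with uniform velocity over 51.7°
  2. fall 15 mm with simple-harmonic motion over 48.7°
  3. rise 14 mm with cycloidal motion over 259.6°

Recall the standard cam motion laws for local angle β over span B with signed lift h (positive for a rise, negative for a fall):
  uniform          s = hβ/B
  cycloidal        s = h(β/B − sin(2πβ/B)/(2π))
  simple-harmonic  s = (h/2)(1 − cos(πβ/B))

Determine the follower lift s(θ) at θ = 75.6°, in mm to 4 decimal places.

seg 1 [0°–51.7°] uniform, h=20: full span → s += 20 → s = 20.0000
seg 2 [51.7°–100.4°] simple-harmonic, h=-15: θ=75.6° here. β=23.9, B=48.7. -15/2·(1 − cos(π·0.4908)) = -7.2823 → s = 12.7177

12.7177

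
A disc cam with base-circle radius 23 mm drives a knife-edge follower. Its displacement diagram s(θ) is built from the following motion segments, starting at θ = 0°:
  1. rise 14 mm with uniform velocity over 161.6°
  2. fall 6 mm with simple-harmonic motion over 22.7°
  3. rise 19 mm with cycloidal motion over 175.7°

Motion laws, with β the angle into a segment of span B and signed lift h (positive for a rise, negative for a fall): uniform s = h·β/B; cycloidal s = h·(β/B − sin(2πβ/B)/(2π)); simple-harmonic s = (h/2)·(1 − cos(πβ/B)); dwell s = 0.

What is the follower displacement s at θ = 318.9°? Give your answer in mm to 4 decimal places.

seg 1 [0°–161.6°] uniform, h=14: full span → s += 14 → s = 14.0000
seg 2 [161.6°–184.3°] simple-harmonic, h=-6: full span → s += -6 → s = 8.0000
seg 3 [184.3°–360°] cycloidal, h=19: θ=318.9° here. β=134.6, B=175.7. 19·(0.7661 − sin(2π·0.7661)/(2π)) = 17.5640 → s = 25.5640

25.5640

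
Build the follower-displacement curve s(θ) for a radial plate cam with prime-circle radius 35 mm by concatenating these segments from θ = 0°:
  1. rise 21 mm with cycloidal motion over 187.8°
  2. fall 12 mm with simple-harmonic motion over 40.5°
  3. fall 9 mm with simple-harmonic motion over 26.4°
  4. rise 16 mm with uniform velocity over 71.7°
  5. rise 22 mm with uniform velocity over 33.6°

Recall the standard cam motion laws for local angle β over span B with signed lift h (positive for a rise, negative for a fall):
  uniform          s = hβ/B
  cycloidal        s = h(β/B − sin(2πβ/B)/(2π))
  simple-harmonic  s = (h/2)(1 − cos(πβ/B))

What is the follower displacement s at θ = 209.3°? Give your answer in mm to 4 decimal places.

seg 1 [0°–187.8°] cycloidal, h=21: full span → s += 21 → s = 21.0000
seg 2 [187.8°–228.3°] simple-harmonic, h=-12: θ=209.3° here. β=21.5, B=40.5. -12/2·(1 − cos(π·0.5309)) = -6.5809 → s = 14.4191

14.4191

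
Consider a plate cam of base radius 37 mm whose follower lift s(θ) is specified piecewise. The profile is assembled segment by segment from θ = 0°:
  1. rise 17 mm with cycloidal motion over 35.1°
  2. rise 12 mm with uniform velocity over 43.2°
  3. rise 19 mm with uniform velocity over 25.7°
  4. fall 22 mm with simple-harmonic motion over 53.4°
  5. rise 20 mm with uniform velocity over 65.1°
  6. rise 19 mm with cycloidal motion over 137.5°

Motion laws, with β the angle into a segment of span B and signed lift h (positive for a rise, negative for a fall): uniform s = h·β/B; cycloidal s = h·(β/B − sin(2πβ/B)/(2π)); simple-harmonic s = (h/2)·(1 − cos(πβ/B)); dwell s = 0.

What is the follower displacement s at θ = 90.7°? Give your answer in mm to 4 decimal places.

seg 1 [0°–35.1°] cycloidal, h=17: full span → s += 17 → s = 17.0000
seg 2 [35.1°–78.3°] uniform, h=12: full span → s += 12 → s = 29.0000
seg 3 [78.3°–104°] uniform, h=19: θ=90.7° here. β=12.4, B=25.7. 19·12.4/25.7 = 9.1673 → s = 38.1673

38.1673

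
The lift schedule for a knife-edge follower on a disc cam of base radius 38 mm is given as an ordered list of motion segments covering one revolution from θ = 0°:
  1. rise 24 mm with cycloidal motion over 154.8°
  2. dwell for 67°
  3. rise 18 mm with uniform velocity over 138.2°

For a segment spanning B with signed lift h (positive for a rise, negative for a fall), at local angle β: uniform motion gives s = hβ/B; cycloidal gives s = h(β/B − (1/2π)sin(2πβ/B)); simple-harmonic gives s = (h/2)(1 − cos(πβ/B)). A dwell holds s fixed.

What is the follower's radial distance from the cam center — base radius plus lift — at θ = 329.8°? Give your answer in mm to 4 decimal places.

seg 1 [0°–154.8°] cycloidal, h=24: full span → s += 24 → s = 24.0000
seg 2 [154.8°–221.8°] dwell: s stays 24.0000
seg 3 [221.8°–360°] uniform, h=18: θ=329.8° here. β=108, B=138.2. 18·108/138.2 = 14.0666 → s = 38.0666
radial distance = base radius + s = 38 + 38.0666 = 76.0666

76.0666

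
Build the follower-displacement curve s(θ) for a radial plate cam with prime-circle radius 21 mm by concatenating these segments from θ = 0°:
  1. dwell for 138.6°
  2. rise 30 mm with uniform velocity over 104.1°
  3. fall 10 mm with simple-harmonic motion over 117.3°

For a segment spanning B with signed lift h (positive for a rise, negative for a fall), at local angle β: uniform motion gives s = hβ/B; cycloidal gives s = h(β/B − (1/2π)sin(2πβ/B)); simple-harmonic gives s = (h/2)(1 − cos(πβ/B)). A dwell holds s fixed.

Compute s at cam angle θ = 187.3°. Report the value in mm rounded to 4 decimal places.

seg 1 [0°–138.6°] dwell: s stays 0.0000
seg 2 [138.6°–242.7°] uniform, h=30: θ=187.3° here. β=48.7, B=104.1. 30·48.7/104.1 = 14.0346 → s = 14.0346

14.0346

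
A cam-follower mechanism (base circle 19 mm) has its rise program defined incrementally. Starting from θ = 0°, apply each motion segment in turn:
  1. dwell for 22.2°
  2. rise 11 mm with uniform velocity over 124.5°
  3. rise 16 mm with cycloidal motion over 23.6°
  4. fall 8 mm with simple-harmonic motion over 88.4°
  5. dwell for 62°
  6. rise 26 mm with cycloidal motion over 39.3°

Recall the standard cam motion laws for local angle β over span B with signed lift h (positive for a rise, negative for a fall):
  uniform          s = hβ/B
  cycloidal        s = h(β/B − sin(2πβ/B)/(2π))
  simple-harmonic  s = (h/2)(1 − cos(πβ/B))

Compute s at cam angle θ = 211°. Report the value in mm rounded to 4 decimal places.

seg 1 [0°–22.2°] dwell: s stays 0.0000
seg 2 [22.2°–146.7°] uniform, h=11: full span → s += 11 → s = 11.0000
seg 3 [146.7°–170.3°] cycloidal, h=16: full span → s += 16 → s = 27.0000
seg 4 [170.3°–258.7°] simple-harmonic, h=-8: θ=211° here. β=40.7, B=88.4. -8/2·(1 − cos(π·0.4604)) = -3.5037 → s = 23.4963

23.4963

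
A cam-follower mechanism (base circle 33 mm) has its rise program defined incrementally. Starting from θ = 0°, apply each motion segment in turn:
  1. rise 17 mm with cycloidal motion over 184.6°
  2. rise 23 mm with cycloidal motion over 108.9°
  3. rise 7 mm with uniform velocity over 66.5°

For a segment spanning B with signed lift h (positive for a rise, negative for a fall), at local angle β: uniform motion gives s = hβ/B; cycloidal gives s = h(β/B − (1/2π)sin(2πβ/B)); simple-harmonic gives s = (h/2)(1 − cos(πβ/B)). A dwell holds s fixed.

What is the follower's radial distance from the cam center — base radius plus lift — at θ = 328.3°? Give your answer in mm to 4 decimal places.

seg 1 [0°–184.6°] cycloidal, h=17: full span → s += 17 → s = 17.0000
seg 2 [184.6°–293.5°] cycloidal, h=23: full span → s += 23 → s = 40.0000
seg 3 [293.5°–360°] uniform, h=7: θ=328.3° here. β=34.8, B=66.5. 7·34.8/66.5 = 3.6632 → s = 43.6632
radial distance = base radius + s = 33 + 43.6632 = 76.6632

76.6632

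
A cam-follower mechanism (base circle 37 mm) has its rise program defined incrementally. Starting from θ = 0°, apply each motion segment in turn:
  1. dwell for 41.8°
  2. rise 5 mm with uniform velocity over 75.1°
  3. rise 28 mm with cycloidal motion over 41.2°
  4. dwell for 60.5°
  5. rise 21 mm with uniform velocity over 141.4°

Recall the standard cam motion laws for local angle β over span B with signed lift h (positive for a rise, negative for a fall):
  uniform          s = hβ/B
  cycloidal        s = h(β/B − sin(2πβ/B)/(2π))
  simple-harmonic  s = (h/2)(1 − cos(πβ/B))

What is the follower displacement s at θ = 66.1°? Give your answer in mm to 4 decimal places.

seg 1 [0°–41.8°] dwell: s stays 0.0000
seg 2 [41.8°–116.9°] uniform, h=5: θ=66.1° here. β=24.3, B=75.1. 5·24.3/75.1 = 1.6178 → s = 1.6178

1.6178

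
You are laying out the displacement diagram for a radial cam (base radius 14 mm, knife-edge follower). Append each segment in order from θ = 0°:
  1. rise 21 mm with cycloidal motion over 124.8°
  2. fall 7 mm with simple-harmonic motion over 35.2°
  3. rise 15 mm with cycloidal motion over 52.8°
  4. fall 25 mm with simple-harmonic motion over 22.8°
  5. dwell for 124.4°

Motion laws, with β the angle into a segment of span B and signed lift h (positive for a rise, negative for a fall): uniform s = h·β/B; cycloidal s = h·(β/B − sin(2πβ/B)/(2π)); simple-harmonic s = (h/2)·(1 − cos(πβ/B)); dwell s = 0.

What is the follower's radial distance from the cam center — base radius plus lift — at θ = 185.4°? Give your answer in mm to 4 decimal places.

seg 1 [0°–124.8°] cycloidal, h=21: full span → s += 21 → s = 21.0000
seg 2 [124.8°–160°] simple-harmonic, h=-7: full span → s += -7 → s = 14.0000
seg 3 [160°–212.8°] cycloidal, h=15: θ=185.4° here. β=25.4, B=52.8. 15·(0.4811 − sin(2π·0.4811)/(2π)) = 6.9325 → s = 20.9325
radial distance = base radius + s = 14 + 20.9325 = 34.9325

34.9325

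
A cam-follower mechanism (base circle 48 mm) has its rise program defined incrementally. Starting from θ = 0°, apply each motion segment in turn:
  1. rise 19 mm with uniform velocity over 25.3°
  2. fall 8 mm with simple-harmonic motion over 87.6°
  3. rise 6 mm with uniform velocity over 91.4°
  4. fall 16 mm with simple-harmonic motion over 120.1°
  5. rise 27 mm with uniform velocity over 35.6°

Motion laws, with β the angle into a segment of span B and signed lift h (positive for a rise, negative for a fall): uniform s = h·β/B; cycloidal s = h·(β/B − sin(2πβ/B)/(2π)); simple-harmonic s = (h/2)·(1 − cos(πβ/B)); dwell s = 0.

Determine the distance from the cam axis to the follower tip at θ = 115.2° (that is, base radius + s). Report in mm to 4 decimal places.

seg 1 [0°–25.3°] uniform, h=19: full span → s += 19 → s = 19.0000
seg 2 [25.3°–112.9°] simple-harmonic, h=-8: full span → s += -8 → s = 11.0000
seg 3 [112.9°–204.3°] uniform, h=6: θ=115.2° here. β=2.3, B=91.4. 6·2.3/91.4 = 0.1510 → s = 11.1510
radial distance = base radius + s = 48 + 11.1510 = 59.1510

59.1510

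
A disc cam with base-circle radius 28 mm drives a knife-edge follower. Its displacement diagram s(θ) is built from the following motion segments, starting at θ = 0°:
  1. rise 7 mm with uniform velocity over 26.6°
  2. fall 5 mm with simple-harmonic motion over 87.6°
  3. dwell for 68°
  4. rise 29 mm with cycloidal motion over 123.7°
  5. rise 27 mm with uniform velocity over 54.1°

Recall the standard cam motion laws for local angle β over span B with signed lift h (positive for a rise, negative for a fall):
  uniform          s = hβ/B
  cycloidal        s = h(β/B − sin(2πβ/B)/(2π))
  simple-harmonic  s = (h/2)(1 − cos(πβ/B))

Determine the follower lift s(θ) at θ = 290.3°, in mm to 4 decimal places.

seg 1 [0°–26.6°] uniform, h=7: full span → s += 7 → s = 7.0000
seg 2 [26.6°–114.2°] simple-harmonic, h=-5: full span → s += -5 → s = 2.0000
seg 3 [114.2°–182.2°] dwell: s stays 2.0000
seg 4 [182.2°–305.9°] cycloidal, h=29: θ=290.3° here. β=108.1, B=123.7. 29·(0.8739 − sin(2π·0.8739)/(2π)) = 28.6291 → s = 30.6291

30.6291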